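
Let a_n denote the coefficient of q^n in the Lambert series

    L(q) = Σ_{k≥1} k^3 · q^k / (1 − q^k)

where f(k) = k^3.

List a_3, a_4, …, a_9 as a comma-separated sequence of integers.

28, 73, 126, 252, 344, 585, 757

d|3:{3,1}  Σf=27+1=28
n=4: 1·4 2·2 4·1  f→[1+8+64]=73
d|5:{1,5}  Σf=1+125=126
n=6: 1·6 2·3 3·2 6·1  f→[1+8+27+216]=252
n=7: 1·7 7·1  f→[1+343]=344
d|8:{8,4,2,1}  Σf=512+64+8+1=585
n=9: 9·1 3·3 1·9  f→[729+27+1]=757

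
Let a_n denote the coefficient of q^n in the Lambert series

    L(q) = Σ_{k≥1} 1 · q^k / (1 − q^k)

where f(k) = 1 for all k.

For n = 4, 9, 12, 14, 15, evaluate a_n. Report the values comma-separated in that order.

3, 3, 6, 4, 4

[q^4] f(4)=1,f(2)=1,f(1)=1 ⇒ 3
n=9: 9·1 3·3 1·9  f→[1+1+1]=3
q^12  k|12↦f(k): 12:1 6:1 4:1 3:1 2:1 1:1  a_12=6
d|14:{1,2,7,14}  Σf=1+1+1+1=4
q^15  k|15↦f(k): 1:1 3:1 5:1 15:1  a_15=4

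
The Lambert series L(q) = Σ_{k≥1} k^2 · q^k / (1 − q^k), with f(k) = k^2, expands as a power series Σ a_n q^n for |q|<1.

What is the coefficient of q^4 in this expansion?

d|4:{4,2,1}  Σf=16+4+1=21

a_4 = 21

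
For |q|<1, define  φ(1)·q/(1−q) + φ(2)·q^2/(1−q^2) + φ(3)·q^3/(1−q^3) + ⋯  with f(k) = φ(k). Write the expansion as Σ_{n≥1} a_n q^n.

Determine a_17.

d|17:{17,1}  Σφ=16+1=17

a_17 = 17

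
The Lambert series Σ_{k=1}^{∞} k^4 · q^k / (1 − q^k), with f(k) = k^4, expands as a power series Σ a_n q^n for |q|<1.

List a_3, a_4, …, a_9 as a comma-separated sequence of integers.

n=3: 1·3 3·1  f→[1+81]=82
n=4: 1·4 2·2 4·1  f→[1+16+256]=273
q^5  k|5↦f(k): 5:625 1:1  a_5=626
[q^6] f(6)=1296,f(3)=81,f(2)=16,f(1)=1 ⇒ 1394
d|7:{1,7}  Σf=1+2401=2402
[q^8] f(8)=4096,f(4)=256,f(2)=16,f(1)=1 ⇒ 4369
n=9: 9·1 3·3 1·9  f→[6561+81+1]=6643

82, 273, 626, 1394, 2402, 4369, 6643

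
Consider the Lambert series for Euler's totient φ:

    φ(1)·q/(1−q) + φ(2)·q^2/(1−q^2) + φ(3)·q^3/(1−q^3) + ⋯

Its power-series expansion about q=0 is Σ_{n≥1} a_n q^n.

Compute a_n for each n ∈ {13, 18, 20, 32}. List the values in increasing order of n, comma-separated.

d|13:{1,13}  Σφ=1+12=13
[q^18] φ(1)=1,φ(2)=1,φ(3)=2,φ(6)=2,φ(9)=6,φ(18)=6 ⇒ 18
[q^20] φ(1)=1,φ(2)=1,φ(4)=2,φ(5)=4,φ(10)=4,φ(20)=8 ⇒ 20
d|32:{32,16,8,4,2,1}  Σφ=16+8+4+2+1+1=32

13, 18, 20, 32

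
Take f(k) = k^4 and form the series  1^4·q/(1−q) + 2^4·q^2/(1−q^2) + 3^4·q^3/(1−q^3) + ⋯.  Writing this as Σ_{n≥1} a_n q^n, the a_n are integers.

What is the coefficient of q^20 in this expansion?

d|20:{20,10,5,4,2,1}  Σf=160000+10000+625+256+16+1=170898

a_20 = 170898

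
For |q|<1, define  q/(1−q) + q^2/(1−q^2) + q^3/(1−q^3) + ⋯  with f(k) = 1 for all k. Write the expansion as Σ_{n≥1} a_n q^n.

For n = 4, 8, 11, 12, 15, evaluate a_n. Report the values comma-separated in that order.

3, 4, 2, 6, 4

[q^4] f(4)=1,f(2)=1,f(1)=1 ⇒ 3
n=8: 1·8 2·4 4·2 8·1  f→[1+1+1+1]=4
d|11:{1,11}  Σf=1+1=2
q^12  k|12↦f(k): 1:1 2:1 3:1 4:1 6:1 12:1  a_12=6
n=15: 1·15 3·5 5·3 15·1  f→[1+1+1+1]=4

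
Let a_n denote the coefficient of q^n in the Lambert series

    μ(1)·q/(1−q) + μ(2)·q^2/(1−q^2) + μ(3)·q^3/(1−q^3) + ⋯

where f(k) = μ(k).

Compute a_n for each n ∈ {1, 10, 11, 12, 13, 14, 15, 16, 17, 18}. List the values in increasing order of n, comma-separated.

d|1:{1}  Σμ=1=1
[q^10] μ(10)=1,μ(5)=-1,μ(2)=-1,μ(1)=1 ⇒ 0
n=11: 11·1 1·11  μ→[(-1)+1]=0
[q^12] μ(1)=1,μ(2)=-1,μ(3)=-1,μ(4)=0,μ(6)=1,μ(12)=0 ⇒ 0
q^13  k|13↦μ(k): 1:1 13:-1  a_13=0
d|14:{14,7,2,1}  Σμ=1+(-1)+(-1)+1=0
q^15  k|15↦μ(k): 15:1 5:-1 3:-1 1:1  a_15=0
d|16:{1,2,4,8,16}  Σμ=1+(-1)+0+0+0=0
d|17:{1,17}  Σμ=1+(-1)=0
d|18:{18,9,6,3,2,1}  Σμ=0+0+1+(-1)+(-1)+1=0

1, 0, 0, 0, 0, 0, 0, 0, 0, 0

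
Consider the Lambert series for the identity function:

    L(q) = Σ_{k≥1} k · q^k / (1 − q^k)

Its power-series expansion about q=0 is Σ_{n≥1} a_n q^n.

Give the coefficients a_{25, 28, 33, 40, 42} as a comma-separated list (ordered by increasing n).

31, 56, 48, 90, 96

q^25  k|25↦f(k): 1:1 5:5 25:25  a_25=31
q^28  k|28↦f(k): 1:1 2:2 4:4 7:7 14:14 28:28  a_28=56
n=33: 33·1 11·3 3·11 1·33  f→[33+11+3+1]=48
d|40:{40,20,10,8,5,4,2,1}  Σf=40+20+10+8+5+4+2+1=90
n=42: 1·42 2·21 3·14 6·7 7·6 14·3 21·2 42·1  f→[1+2+3+6+7+14+21+42]=96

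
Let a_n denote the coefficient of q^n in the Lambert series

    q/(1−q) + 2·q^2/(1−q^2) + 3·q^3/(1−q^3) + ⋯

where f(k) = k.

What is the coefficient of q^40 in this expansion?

[q^40] f(40)=40,f(20)=20,f(10)=10,f(8)=8,f(5)=5,f(4)=4,f(2)=2,f(1)=1 ⇒ 90

a_40 = 90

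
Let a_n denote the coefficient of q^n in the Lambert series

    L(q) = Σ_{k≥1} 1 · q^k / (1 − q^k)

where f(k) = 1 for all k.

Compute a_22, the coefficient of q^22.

a_22 = 4

d|22:{22,11,2,1}  Σf=1+1+1+1=4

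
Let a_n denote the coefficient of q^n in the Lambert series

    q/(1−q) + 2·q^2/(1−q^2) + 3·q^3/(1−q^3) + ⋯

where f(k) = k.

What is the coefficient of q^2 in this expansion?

a_2 = 3

d|2:{2,1}  Σf=2+1=3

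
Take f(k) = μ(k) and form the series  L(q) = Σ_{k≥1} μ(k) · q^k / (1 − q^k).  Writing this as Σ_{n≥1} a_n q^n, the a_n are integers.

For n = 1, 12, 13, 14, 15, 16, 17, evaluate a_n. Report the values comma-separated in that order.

1, 0, 0, 0, 0, 0, 0

n=1: 1·1  μ→[1]=1
q^12  k|12↦μ(k): 12:0 6:1 4:0 3:-1 2:-1 1:1  a_12=0
n=13: 13·1 1·13  μ→[(-1)+1]=0
q^14  k|14↦μ(k): 1:1 2:-1 7:-1 14:1  a_14=0
n=15: 15·1 5·3 3·5 1·15  μ→[1+(-1)+(-1)+1]=0
[q^16] μ(16)=0,μ(8)=0,μ(4)=0,μ(2)=-1,μ(1)=1 ⇒ 0
n=17: 17·1 1·17  μ→[(-1)+1]=0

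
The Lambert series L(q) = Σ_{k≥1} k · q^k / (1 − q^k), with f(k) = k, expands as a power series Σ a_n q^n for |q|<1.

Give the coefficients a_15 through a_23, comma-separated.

24, 31, 18, 39, 20, 42, 32, 36, 24

n=15: 15·1 5·3 3·5 1·15  f→[15+5+3+1]=24
q^16  k|16↦f(k): 1:1 2:2 4:4 8:8 16:16  a_16=31
[q^17] f(17)=17,f(1)=1 ⇒ 18
[q^18] f(18)=18,f(9)=9,f(6)=6,f(3)=3,f(2)=2,f(1)=1 ⇒ 39
n=19: 19·1 1·19  f→[19+1]=20
n=20: 20·1 10·2 5·4 4·5 2·10 1·20  f→[20+10+5+4+2+1]=42
q^21  k|21↦f(k): 1:1 3:3 7:7 21:21  a_21=32
n=22: 22·1 11·2 2·11 1·22  f→[22+11+2+1]=36
d|23:{1,23}  Σf=1+23=24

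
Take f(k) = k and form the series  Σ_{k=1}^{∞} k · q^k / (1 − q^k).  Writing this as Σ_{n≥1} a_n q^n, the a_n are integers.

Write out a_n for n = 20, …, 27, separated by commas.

q^20  k|20↦f(k): 20:20 10:10 5:5 4:4 2:2 1:1  a_20=42
q^21  k|21↦f(k): 21:21 7:7 3:3 1:1  a_21=32
d|22:{1,2,11,22}  Σf=1+2+11+22=36
d|23:{1,23}  Σf=1+23=24
d|24:{1,2,3,4,6,8,12,24}  Σf=1+2+3+4+6+8+12+24=60
[q^25] f(25)=25,f(5)=5,f(1)=1 ⇒ 31
[q^26] f(26)=26,f(13)=13,f(2)=2,f(1)=1 ⇒ 42
q^27  k|27↦f(k): 1:1 3:3 9:9 27:27  a_27=40

42, 32, 36, 24, 60, 31, 42, 40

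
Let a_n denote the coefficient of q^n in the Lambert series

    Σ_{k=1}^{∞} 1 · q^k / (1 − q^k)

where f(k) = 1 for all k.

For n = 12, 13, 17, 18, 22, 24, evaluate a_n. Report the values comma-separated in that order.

d|12:{1,2,3,4,6,12}  Σf=1+1+1+1+1+1=6
n=13: 1·13 13·1  f→[1+1]=2
d|17:{17,1}  Σf=1+1=2
q^18  k|18↦f(k): 1:1 2:1 3:1 6:1 9:1 18:1  a_18=6
q^22  k|22↦f(k): 22:1 11:1 2:1 1:1  a_22=4
q^24  k|24↦f(k): 1:1 2:1 3:1 4:1 6:1 8:1 12:1 24:1  a_24=8

6, 2, 2, 6, 4, 8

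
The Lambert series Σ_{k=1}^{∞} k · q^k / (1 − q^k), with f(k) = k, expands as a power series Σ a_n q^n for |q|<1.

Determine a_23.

n=23: 1·23 23·1  f→[1+23]=24

a_23 = 24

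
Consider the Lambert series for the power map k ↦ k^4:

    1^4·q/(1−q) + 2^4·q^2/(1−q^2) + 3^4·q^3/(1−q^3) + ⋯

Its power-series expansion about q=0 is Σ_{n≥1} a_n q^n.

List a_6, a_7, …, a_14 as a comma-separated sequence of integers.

q^6  k|6↦f(k): 6:1296 3:81 2:16 1:1  a_6=1394
q^7  k|7↦f(k): 1:1 7:2401  a_7=2402
q^8  k|8↦f(k): 1:1 2:16 4:256 8:4096  a_8=4369
d|9:{9,3,1}  Σf=6561+81+1=6643
[q^10] f(1)=1,f(2)=16,f(5)=625,f(10)=10000 ⇒ 10642
q^11  k|11↦f(k): 1:1 11:14641  a_11=14642
[q^12] f(1)=1,f(2)=16,f(3)=81,f(4)=256,f(6)=1296,f(12)=20736 ⇒ 22386
d|13:{1,13}  Σf=1+28561=28562
n=14: 14·1 7·2 2·7 1·14  f→[38416+2401+16+1]=40834

1394, 2402, 4369, 6643, 10642, 14642, 22386, 28562, 40834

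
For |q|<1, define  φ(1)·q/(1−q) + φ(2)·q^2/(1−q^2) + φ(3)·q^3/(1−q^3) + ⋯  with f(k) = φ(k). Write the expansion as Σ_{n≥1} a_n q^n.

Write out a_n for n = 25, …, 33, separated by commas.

d|25:{1,5,25}  Σφ=1+4+20=25
[q^26] φ(26)=12,φ(13)=12,φ(2)=1,φ(1)=1 ⇒ 26
q^27  k|27↦φ(k): 27:18 9:6 3:2 1:1  a_27=27
[q^28] φ(1)=1,φ(2)=1,φ(4)=2,φ(7)=6,φ(14)=6,φ(28)=12 ⇒ 28
q^29  k|29↦φ(k): 29:28 1:1  a_29=29
d|30:{30,15,10,6,5,3,2,1}  Σφ=8+8+4+2+4+2+1+1=30
n=31: 31·1 1·31  φ→[30+1]=31
[q^32] φ(32)=16,φ(16)=8,φ(8)=4,φ(4)=2,φ(2)=1,φ(1)=1 ⇒ 32
q^33  k|33↦φ(k): 33:20 11:10 3:2 1:1  a_33=33

25, 26, 27, 28, 29, 30, 31, 32, 33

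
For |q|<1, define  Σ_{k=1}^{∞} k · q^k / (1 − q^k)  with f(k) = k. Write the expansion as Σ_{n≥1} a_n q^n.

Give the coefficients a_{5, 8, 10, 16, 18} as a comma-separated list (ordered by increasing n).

6, 15, 18, 31, 39

q^5  k|5↦f(k): 5:5 1:1  a_5=6
n=8: 1·8 2·4 4·2 8·1  f→[1+2+4+8]=15
n=10: 10·1 5·2 2·5 1·10  f→[10+5+2+1]=18
n=16: 16·1 8·2 4·4 2·8 1·16  f→[16+8+4+2+1]=31
[q^18] f(18)=18,f(9)=9,f(6)=6,f(3)=3,f(2)=2,f(1)=1 ⇒ 39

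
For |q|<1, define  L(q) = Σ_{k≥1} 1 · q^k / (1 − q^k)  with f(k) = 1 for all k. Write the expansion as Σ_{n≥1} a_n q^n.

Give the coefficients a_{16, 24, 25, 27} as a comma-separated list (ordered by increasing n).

5, 8, 3, 4

[q^16] f(1)=1,f(2)=1,f(4)=1,f(8)=1,f(16)=1 ⇒ 5
[q^24] f(1)=1,f(2)=1,f(3)=1,f(4)=1,f(6)=1,f(8)=1,f(12)=1,f(24)=1 ⇒ 8
n=25: 25·1 5·5 1·25  f→[1+1+1]=3
d|27:{1,3,9,27}  Σf=1+1+1+1=4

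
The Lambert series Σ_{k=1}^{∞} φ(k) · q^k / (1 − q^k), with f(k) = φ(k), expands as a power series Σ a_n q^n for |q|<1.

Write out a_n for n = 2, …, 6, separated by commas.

n=2: 2·1 1·2  φ→[1+1]=2
[q^3] φ(3)=2,φ(1)=1 ⇒ 3
n=4: 4·1 2·2 1·4  φ→[2+1+1]=4
d|5:{1,5}  Σφ=1+4=5
q^6  k|6↦φ(k): 1:1 2:1 3:2 6:2  a_6=6

2, 3, 4, 5, 6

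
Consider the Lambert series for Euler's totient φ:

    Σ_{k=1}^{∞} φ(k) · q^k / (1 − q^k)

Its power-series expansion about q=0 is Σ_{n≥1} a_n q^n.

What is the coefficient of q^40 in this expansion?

[q^40] φ(1)=1,φ(2)=1,φ(4)=2,φ(5)=4,φ(8)=4,φ(10)=4,φ(20)=8,φ(40)=16 ⇒ 40

a_40 = 40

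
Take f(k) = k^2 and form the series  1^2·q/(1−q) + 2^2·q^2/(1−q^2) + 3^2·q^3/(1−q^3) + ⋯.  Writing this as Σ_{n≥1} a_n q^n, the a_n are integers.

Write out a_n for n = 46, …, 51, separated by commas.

n=46: 46·1 23·2 2·23 1·46  f→[2116+529+4+1]=2650
[q^47] f(47)=2209,f(1)=1 ⇒ 2210
[q^48] f(48)=2304,f(24)=576,f(16)=256,f(12)=144,f(8)=64,f(6)=36,f(4)=16,f(3)=9,f(2)=4,f(1)=1 ⇒ 3410
[q^49] f(1)=1,f(7)=49,f(49)=2401 ⇒ 2451
[q^50] f(1)=1,f(2)=4,f(5)=25,f(10)=100,f(25)=625,f(50)=2500 ⇒ 3255
d|51:{51,17,3,1}  Σf=2601+289+9+1=2900

2650, 2210, 3410, 2451, 3255, 2900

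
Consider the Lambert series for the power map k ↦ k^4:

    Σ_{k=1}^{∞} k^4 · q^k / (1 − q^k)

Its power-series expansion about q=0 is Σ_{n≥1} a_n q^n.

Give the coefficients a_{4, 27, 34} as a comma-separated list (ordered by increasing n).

d|4:{1,2,4}  Σf=1+16+256=273
[q^27] f(1)=1,f(3)=81,f(9)=6561,f(27)=531441 ⇒ 538084
q^34  k|34↦f(k): 34:1336336 17:83521 2:16 1:1  a_34=1419874

273, 538084, 1419874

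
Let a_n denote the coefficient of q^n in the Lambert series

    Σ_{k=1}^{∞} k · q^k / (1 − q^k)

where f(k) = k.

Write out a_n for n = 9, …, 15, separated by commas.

13, 18, 12, 28, 14, 24, 24

q^9  k|9↦f(k): 9:9 3:3 1:1  a_9=13
q^10  k|10↦f(k): 10:10 5:5 2:2 1:1  a_10=18
[q^11] f(1)=1,f(11)=11 ⇒ 12
d|12:{12,6,4,3,2,1}  Σf=12+6+4+3+2+1=28
q^13  k|13↦f(k): 13:13 1:1  a_13=14
n=14: 1·14 2·7 7·2 14·1  f→[1+2+7+14]=24
d|15:{15,5,3,1}  Σf=15+5+3+1=24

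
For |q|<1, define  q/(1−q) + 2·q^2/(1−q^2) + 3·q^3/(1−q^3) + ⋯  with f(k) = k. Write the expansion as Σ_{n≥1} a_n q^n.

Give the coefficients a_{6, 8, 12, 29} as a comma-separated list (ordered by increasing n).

d|6:{6,3,2,1}  Σf=6+3+2+1=12
[q^8] f(8)=8,f(4)=4,f(2)=2,f(1)=1 ⇒ 15
[q^12] f(1)=1,f(2)=2,f(3)=3,f(4)=4,f(6)=6,f(12)=12 ⇒ 28
n=29: 29·1 1·29  f→[29+1]=30

12, 15, 28, 30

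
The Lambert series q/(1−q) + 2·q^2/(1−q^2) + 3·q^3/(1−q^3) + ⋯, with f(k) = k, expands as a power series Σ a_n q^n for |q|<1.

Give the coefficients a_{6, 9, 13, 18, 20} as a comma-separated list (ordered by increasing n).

12, 13, 14, 39, 42

[q^6] f(1)=1,f(2)=2,f(3)=3,f(6)=6 ⇒ 12
n=9: 1·9 3·3 9·1  f→[1+3+9]=13
d|13:{13,1}  Σf=13+1=14
n=18: 18·1 9·2 6·3 3·6 2·9 1·18  f→[18+9+6+3+2+1]=39
q^20  k|20↦f(k): 1:1 2:2 4:4 5:5 10:10 20:20  a_20=42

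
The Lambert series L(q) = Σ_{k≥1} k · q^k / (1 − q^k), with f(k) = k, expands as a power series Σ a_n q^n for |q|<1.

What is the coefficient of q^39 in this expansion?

a_39 = 56

q^39  k|39↦f(k): 1:1 3:3 13:13 39:39  a_39=56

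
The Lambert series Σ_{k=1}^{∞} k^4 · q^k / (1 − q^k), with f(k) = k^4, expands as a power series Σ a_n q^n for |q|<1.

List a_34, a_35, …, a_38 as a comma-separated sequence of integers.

1419874, 1503652, 1813539, 1874162, 2215474

d|34:{1,2,17,34}  Σf=1+16+83521+1336336=1419874
q^35  k|35↦f(k): 35:1500625 7:2401 5:625 1:1  a_35=1503652
n=36: 36·1 18·2 12·3 9·4 6·6 4·9 3·12 2·18 1·36  f→[1679616+104976+20736+6561+1296+256+81+16+1]=1813539
[q^37] f(1)=1,f(37)=1874161 ⇒ 1874162
[q^38] f(1)=1,f(2)=16,f(19)=130321,f(38)=2085136 ⇒ 2215474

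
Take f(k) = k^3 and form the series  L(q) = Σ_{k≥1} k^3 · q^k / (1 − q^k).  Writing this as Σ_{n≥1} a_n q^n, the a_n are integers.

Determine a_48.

a_48 = 131068

[q^48] f(48)=110592,f(24)=13824,f(16)=4096,f(12)=1728,f(8)=512,f(6)=216,f(4)=64,f(3)=27,f(2)=8,f(1)=1 ⇒ 131068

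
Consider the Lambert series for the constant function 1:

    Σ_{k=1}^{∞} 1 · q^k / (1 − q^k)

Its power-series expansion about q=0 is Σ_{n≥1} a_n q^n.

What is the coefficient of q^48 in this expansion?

a_48 = 10

n=48: 1·48 2·24 3·16 4·12 6·8 8·6 12·4 16·3 24·2 48·1  f→[1+1+1+1+1+1+1+1+1+1]=10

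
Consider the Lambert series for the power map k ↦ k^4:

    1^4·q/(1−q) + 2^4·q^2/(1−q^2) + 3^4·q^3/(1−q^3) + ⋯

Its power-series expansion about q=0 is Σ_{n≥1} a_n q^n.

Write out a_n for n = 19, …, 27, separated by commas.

130322, 170898, 196964, 248914, 279842, 358258, 391251, 485554, 538084

q^19  k|19↦f(k): 1:1 19:130321  a_19=130322
[q^20] f(1)=1,f(2)=16,f(4)=256,f(5)=625,f(10)=10000,f(20)=160000 ⇒ 170898
q^21  k|21↦f(k): 1:1 3:81 7:2401 21:194481  a_21=196964
[q^22] f(1)=1,f(2)=16,f(11)=14641,f(22)=234256 ⇒ 248914
d|23:{1,23}  Σf=1+279841=279842
q^24  k|24↦f(k): 1:1 2:16 3:81 4:256 6:1296 8:4096 12:20736 24:331776  a_24=358258
d|25:{1,5,25}  Σf=1+625+390625=391251
q^26  k|26↦f(k): 1:1 2:16 13:28561 26:456976  a_26=485554
[q^27] f(27)=531441,f(9)=6561,f(3)=81,f(1)=1 ⇒ 538084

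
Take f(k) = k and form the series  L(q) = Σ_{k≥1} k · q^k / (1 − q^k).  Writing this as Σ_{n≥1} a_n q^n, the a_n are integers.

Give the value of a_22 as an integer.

d|22:{1,2,11,22}  Σf=1+2+11+22=36

a_22 = 36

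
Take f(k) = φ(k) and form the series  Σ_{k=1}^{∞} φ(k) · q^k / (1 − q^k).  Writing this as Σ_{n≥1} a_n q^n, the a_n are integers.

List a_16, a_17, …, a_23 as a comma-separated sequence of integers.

q^16  k|16↦φ(k): 1:1 2:1 4:2 8:4 16:8  a_16=16
n=17: 17·1 1·17  φ→[16+1]=17
d|18:{18,9,6,3,2,1}  Σφ=6+6+2+2+1+1=18
d|19:{1,19}  Σφ=1+18=19
q^20  k|20↦φ(k): 20:8 10:4 5:4 4:2 2:1 1:1  a_20=20
d|21:{1,3,7,21}  Σφ=1+2+6+12=21
n=22: 1·22 2·11 11·2 22·1  φ→[1+1+10+10]=22
n=23: 1·23 23·1  φ→[1+22]=23

16, 17, 18, 19, 20, 21, 22, 23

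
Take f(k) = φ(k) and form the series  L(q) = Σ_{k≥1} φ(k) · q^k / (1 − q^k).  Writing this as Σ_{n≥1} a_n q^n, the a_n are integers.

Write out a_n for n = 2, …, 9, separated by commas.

q^2  k|2↦φ(k): 2:1 1:1  a_2=2
n=3: 3·1 1·3  φ→[2+1]=3
n=4: 4·1 2·2 1·4  φ→[2+1+1]=4
[q^5] φ(5)=4,φ(1)=1 ⇒ 5
q^6  k|6↦φ(k): 1:1 2:1 3:2 6:2  a_6=6
n=7: 7·1 1·7  φ→[6+1]=7
d|8:{1,2,4,8}  Σφ=1+1+2+4=8
d|9:{1,3,9}  Σφ=1+2+6=9

2, 3, 4, 5, 6, 7, 8, 9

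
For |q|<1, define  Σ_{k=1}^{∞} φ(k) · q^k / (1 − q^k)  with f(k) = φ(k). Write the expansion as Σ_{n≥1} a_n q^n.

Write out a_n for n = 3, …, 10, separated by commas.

q^3  k|3↦φ(k): 3:2 1:1  a_3=3
d|4:{4,2,1}  Σφ=2+1+1=4
d|5:{1,5}  Σφ=1+4=5
d|6:{6,3,2,1}  Σφ=2+2+1+1=6
q^7  k|7↦φ(k): 7:6 1:1  a_7=7
d|8:{1,2,4,8}  Σφ=1+1+2+4=8
n=9: 1·9 3·3 9·1  φ→[1+2+6]=9
d|10:{1,2,5,10}  Σφ=1+1+4+4=10

3, 4, 5, 6, 7, 8, 9, 10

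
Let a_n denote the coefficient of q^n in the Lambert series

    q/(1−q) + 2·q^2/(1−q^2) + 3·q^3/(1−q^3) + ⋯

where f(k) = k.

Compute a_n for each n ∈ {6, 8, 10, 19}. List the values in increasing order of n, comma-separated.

12, 15, 18, 20

[q^6] f(1)=1,f(2)=2,f(3)=3,f(6)=6 ⇒ 12
q^8  k|8↦f(k): 8:8 4:4 2:2 1:1  a_8=15
n=10: 10·1 5·2 2·5 1·10  f→[10+5+2+1]=18
q^19  k|19↦f(k): 19:19 1:1  a_19=20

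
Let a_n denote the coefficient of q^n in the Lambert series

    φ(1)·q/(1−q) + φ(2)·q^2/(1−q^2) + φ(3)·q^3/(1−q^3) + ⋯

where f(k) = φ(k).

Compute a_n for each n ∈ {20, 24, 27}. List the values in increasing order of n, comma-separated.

d|20:{1,2,4,5,10,20}  Σφ=1+1+2+4+4+8=20
q^24  k|24↦φ(k): 1:1 2:1 3:2 4:2 6:2 8:4 12:4 24:8  a_24=24
q^27  k|27↦φ(k): 1:1 3:2 9:6 27:18  a_27=27

20, 24, 27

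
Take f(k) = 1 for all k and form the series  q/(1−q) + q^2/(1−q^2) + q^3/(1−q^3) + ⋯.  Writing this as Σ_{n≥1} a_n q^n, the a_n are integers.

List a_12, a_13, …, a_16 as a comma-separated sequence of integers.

q^12  k|12↦f(k): 1:1 2:1 3:1 4:1 6:1 12:1  a_12=6
n=13: 13·1 1·13  f→[1+1]=2
d|14:{1,2,7,14}  Σf=1+1+1+1=4
[q^15] f(15)=1,f(5)=1,f(3)=1,f(1)=1 ⇒ 4
d|16:{1,2,4,8,16}  Σf=1+1+1+1+1=5

6, 2, 4, 4, 5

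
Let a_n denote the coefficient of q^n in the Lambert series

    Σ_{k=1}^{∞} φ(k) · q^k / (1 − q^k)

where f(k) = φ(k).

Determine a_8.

[q^8] φ(1)=1,φ(2)=1,φ(4)=2,φ(8)=4 ⇒ 8

a_8 = 8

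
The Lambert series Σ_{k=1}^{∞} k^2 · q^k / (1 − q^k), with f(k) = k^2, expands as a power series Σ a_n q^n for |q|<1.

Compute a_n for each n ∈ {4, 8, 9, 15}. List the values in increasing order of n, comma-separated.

n=4: 1·4 2·2 4·1  f→[1+4+16]=21
d|8:{1,2,4,8}  Σf=1+4+16+64=85
n=9: 9·1 3·3 1·9  f→[81+9+1]=91
n=15: 1·15 3·5 5·3 15·1  f→[1+9+25+225]=260

21, 85, 91, 260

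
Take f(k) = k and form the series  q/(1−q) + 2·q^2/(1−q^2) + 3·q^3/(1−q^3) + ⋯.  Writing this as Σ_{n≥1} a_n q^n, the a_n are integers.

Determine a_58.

a_58 = 90

[q^58] f(1)=1,f(2)=2,f(29)=29,f(58)=58 ⇒ 90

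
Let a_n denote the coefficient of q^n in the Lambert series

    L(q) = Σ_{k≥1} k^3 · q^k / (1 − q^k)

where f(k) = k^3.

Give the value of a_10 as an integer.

a_10 = 1134

d|10:{1,2,5,10}  Σf=1+8+125+1000=1134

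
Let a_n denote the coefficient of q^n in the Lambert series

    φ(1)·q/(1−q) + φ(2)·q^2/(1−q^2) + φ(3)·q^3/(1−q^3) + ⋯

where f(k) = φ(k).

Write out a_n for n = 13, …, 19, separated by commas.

n=13: 1·13 13·1  φ→[1+12]=13
q^14  k|14↦φ(k): 1:1 2:1 7:6 14:6  a_14=14
d|15:{1,3,5,15}  Σφ=1+2+4+8=15
q^16  k|16↦φ(k): 16:8 8:4 4:2 2:1 1:1  a_16=16
q^17  k|17↦φ(k): 17:16 1:1  a_17=17
d|18:{1,2,3,6,9,18}  Σφ=1+1+2+2+6+6=18
n=19: 1·19 19·1  φ→[1+18]=19

13, 14, 15, 16, 17, 18, 19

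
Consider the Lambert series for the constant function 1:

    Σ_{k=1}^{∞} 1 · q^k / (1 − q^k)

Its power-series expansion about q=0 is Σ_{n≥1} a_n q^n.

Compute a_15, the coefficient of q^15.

n=15: 15·1 5·3 3·5 1·15  f→[1+1+1+1]=4

a_15 = 4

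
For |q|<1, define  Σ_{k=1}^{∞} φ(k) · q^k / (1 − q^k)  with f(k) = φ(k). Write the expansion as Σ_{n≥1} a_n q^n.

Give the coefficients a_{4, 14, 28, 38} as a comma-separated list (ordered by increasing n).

n=4: 4·1 2·2 1·4  φ→[2+1+1]=4
q^14  k|14↦φ(k): 14:6 7:6 2:1 1:1  a_14=14
d|28:{1,2,4,7,14,28}  Σφ=1+1+2+6+6+12=28
n=38: 38·1 19·2 2·19 1·38  φ→[18+18+1+1]=38

4, 14, 28, 38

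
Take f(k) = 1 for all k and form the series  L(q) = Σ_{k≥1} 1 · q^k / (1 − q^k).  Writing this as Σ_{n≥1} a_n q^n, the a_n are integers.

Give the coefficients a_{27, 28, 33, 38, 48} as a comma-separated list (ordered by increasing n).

d|27:{27,9,3,1}  Σf=1+1+1+1=4
q^28  k|28↦f(k): 1:1 2:1 4:1 7:1 14:1 28:1  a_28=6
n=33: 1·33 3·11 11·3 33·1  f→[1+1+1+1]=4
q^38  k|38↦f(k): 1:1 2:1 19:1 38:1  a_38=4
[q^48] f(1)=1,f(2)=1,f(3)=1,f(4)=1,f(6)=1,f(8)=1,f(12)=1,f(16)=1,f(24)=1,f(48)=1 ⇒ 10

4, 6, 4, 4, 10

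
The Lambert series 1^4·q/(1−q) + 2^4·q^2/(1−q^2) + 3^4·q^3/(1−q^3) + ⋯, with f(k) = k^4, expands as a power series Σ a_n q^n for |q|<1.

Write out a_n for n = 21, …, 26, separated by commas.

n=21: 21·1 7·3 3·7 1·21  f→[194481+2401+81+1]=196964
[q^22] f(22)=234256,f(11)=14641,f(2)=16,f(1)=1 ⇒ 248914
[q^23] f(1)=1,f(23)=279841 ⇒ 279842
q^24  k|24↦f(k): 24:331776 12:20736 8:4096 6:1296 4:256 3:81 2:16 1:1  a_24=358258
q^25  k|25↦f(k): 1:1 5:625 25:390625  a_25=391251
q^26  k|26↦f(k): 26:456976 13:28561 2:16 1:1  a_26=485554

196964, 248914, 279842, 358258, 391251, 485554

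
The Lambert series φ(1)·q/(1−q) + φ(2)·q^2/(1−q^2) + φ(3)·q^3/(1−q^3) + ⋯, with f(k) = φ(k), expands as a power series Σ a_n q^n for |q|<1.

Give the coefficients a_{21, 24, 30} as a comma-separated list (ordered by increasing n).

[q^21] φ(21)=12,φ(7)=6,φ(3)=2,φ(1)=1 ⇒ 21
q^24  k|24↦φ(k): 1:1 2:1 3:2 4:2 6:2 8:4 12:4 24:8  a_24=24
d|30:{1,2,3,5,6,10,15,30}  Σφ=1+1+2+4+2+4+8+8=30

21, 24, 30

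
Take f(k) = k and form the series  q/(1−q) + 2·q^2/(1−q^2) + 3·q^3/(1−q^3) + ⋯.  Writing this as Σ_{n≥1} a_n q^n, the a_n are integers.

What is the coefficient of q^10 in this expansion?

a_10 = 18

n=10: 1·10 2·5 5·2 10·1  f→[1+2+5+10]=18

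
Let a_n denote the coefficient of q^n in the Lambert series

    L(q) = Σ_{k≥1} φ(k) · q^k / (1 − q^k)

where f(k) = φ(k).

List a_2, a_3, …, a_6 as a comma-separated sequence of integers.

[q^2] φ(2)=1,φ(1)=1 ⇒ 2
n=3: 3·1 1·3  φ→[2+1]=3
[q^4] φ(1)=1,φ(2)=1,φ(4)=2 ⇒ 4
q^5  k|5↦φ(k): 5:4 1:1  a_5=5
q^6  k|6↦φ(k): 6:2 3:2 2:1 1:1  a_6=6

2, 3, 4, 5, 6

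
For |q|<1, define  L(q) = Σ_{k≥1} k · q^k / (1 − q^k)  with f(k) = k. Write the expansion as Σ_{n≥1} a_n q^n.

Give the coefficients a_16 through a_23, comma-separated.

[q^16] f(16)=16,f(8)=8,f(4)=4,f(2)=2,f(1)=1 ⇒ 31
[q^17] f(17)=17,f(1)=1 ⇒ 18
q^18  k|18↦f(k): 18:18 9:9 6:6 3:3 2:2 1:1  a_18=39
q^19  k|19↦f(k): 19:19 1:1  a_19=20
q^20  k|20↦f(k): 1:1 2:2 4:4 5:5 10:10 20:20  a_20=42
[q^21] f(21)=21,f(7)=7,f(3)=3,f(1)=1 ⇒ 32
[q^22] f(1)=1,f(2)=2,f(11)=11,f(22)=22 ⇒ 36
[q^23] f(1)=1,f(23)=23 ⇒ 24

31, 18, 39, 20, 42, 32, 36, 24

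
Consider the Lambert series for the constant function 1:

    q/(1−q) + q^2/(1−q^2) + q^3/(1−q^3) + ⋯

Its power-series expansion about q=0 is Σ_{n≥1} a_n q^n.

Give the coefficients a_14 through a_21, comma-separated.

4, 4, 5, 2, 6, 2, 6, 4

n=14: 14·1 7·2 2·7 1·14  f→[1+1+1+1]=4
q^15  k|15↦f(k): 1:1 3:1 5:1 15:1  a_15=4
d|16:{16,8,4,2,1}  Σf=1+1+1+1+1=5
n=17: 17·1 1·17  f→[1+1]=2
d|18:{1,2,3,6,9,18}  Σf=1+1+1+1+1+1=6
n=19: 19·1 1·19  f→[1+1]=2
d|20:{1,2,4,5,10,20}  Σf=1+1+1+1+1+1=6
[q^21] f(21)=1,f(7)=1,f(3)=1,f(1)=1 ⇒ 4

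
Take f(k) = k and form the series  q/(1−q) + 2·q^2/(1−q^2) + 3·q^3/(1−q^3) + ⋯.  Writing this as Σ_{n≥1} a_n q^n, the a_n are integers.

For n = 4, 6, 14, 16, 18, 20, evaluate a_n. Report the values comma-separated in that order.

[q^4] f(1)=1,f(2)=2,f(4)=4 ⇒ 7
q^6  k|6↦f(k): 6:6 3:3 2:2 1:1  a_6=12
q^14  k|14↦f(k): 1:1 2:2 7:7 14:14  a_14=24
n=16: 16·1 8·2 4·4 2·8 1·16  f→[16+8+4+2+1]=31
q^18  k|18↦f(k): 1:1 2:2 3:3 6:6 9:9 18:18  a_18=39
q^20  k|20↦f(k): 20:20 10:10 5:5 4:4 2:2 1:1  a_20=42

7, 12, 24, 31, 39, 42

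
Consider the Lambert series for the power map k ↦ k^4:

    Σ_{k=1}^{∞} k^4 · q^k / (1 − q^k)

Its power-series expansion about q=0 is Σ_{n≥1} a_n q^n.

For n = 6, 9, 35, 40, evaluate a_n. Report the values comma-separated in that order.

n=6: 1·6 2·3 3·2 6·1  f→[1+16+81+1296]=1394
n=9: 9·1 3·3 1·9  f→[6561+81+1]=6643
n=35: 35·1 7·5 5·7 1·35  f→[1500625+2401+625+1]=1503652
d|40:{40,20,10,8,5,4,2,1}  Σf=2560000+160000+10000+4096+625+256+16+1=2734994

1394, 6643, 1503652, 2734994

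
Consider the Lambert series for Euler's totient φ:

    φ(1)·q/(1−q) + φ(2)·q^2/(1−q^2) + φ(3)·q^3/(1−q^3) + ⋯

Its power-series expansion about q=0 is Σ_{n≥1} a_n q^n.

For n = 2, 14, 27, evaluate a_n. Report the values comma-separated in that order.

q^2  k|2↦φ(k): 1:1 2:1  a_2=2
[q^14] φ(1)=1,φ(2)=1,φ(7)=6,φ(14)=6 ⇒ 14
q^27  k|27↦φ(k): 27:18 9:6 3:2 1:1  a_27=27

2, 14, 27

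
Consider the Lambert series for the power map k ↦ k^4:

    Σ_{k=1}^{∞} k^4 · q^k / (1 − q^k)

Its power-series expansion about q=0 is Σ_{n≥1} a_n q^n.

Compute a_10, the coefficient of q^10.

a_10 = 10642

[q^10] f(10)=10000,f(5)=625,f(2)=16,f(1)=1 ⇒ 10642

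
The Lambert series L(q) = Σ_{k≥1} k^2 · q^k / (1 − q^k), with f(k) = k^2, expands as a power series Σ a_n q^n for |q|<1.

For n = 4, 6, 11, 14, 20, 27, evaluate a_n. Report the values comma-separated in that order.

21, 50, 122, 250, 546, 820

q^4  k|4↦f(k): 1:1 2:4 4:16  a_4=21
d|6:{6,3,2,1}  Σf=36+9+4+1=50
d|11:{11,1}  Σf=121+1=122
[q^14] f(1)=1,f(2)=4,f(7)=49,f(14)=196 ⇒ 250
d|20:{1,2,4,5,10,20}  Σf=1+4+16+25+100+400=546
q^27  k|27↦f(k): 1:1 3:9 9:81 27:729  a_27=820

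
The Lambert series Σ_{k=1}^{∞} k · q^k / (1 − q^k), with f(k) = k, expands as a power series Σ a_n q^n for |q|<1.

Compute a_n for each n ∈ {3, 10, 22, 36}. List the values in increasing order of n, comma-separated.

4, 18, 36, 91

d|3:{3,1}  Σf=3+1=4
[q^10] f(10)=10,f(5)=5,f(2)=2,f(1)=1 ⇒ 18
[q^22] f(1)=1,f(2)=2,f(11)=11,f(22)=22 ⇒ 36
d|36:{1,2,3,4,6,9,12,18,36}  Σf=1+2+3+4+6+9+12+18+36=91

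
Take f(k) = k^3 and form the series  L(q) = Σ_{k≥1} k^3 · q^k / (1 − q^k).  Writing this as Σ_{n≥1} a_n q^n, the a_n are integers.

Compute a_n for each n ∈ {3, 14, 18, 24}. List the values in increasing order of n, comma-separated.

[q^3] f(1)=1,f(3)=27 ⇒ 28
[q^14] f(14)=2744,f(7)=343,f(2)=8,f(1)=1 ⇒ 3096
n=18: 18·1 9·2 6·3 3·6 2·9 1·18  f→[5832+729+216+27+8+1]=6813
d|24:{1,2,3,4,6,8,12,24}  Σf=1+8+27+64+216+512+1728+13824=16380

28, 3096, 6813, 16380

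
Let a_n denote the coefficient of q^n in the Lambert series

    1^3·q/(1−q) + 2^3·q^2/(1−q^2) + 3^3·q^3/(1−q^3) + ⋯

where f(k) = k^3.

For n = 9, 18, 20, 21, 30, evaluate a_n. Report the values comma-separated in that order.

757, 6813, 9198, 9632, 31752

d|9:{1,3,9}  Σf=1+27+729=757
q^18  k|18↦f(k): 18:5832 9:729 6:216 3:27 2:8 1:1  a_18=6813
[q^20] f(1)=1,f(2)=8,f(4)=64,f(5)=125,f(10)=1000,f(20)=8000 ⇒ 9198
n=21: 1·21 3·7 7·3 21·1  f→[1+27+343+9261]=9632
[q^30] f(30)=27000,f(15)=3375,f(10)=1000,f(6)=216,f(5)=125,f(3)=27,f(2)=8,f(1)=1 ⇒ 31752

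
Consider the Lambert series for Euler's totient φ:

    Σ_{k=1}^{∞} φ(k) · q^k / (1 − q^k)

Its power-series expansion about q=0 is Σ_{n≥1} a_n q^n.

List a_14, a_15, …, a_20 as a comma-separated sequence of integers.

[q^14] φ(1)=1,φ(2)=1,φ(7)=6,φ(14)=6 ⇒ 14
[q^15] φ(1)=1,φ(3)=2,φ(5)=4,φ(15)=8 ⇒ 15
n=16: 1·16 2·8 4·4 8·2 16·1  φ→[1+1+2+4+8]=16
q^17  k|17↦φ(k): 1:1 17:16  a_17=17
n=18: 1·18 2·9 3·6 6·3 9·2 18·1  φ→[1+1+2+2+6+6]=18
n=19: 1·19 19·1  φ→[1+18]=19
q^20  k|20↦φ(k): 20:8 10:4 5:4 4:2 2:1 1:1  a_20=20

14, 15, 16, 17, 18, 19, 20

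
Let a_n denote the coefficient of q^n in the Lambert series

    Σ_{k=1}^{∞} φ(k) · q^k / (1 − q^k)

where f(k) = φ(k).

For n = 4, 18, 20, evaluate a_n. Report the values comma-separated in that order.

d|4:{4,2,1}  Σφ=2+1+1=4
n=18: 1·18 2·9 3·6 6·3 9·2 18·1  φ→[1+1+2+2+6+6]=18
d|20:{20,10,5,4,2,1}  Σφ=8+4+4+2+1+1=20

4, 18, 20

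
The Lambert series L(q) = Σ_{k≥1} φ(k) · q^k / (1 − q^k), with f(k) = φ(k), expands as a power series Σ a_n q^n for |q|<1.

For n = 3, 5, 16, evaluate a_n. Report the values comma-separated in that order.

d|3:{1,3}  Σφ=1+2=3
q^5  k|5↦φ(k): 5:4 1:1  a_5=5
[q^16] φ(1)=1,φ(2)=1,φ(4)=2,φ(8)=4,φ(16)=8 ⇒ 16

3, 5, 16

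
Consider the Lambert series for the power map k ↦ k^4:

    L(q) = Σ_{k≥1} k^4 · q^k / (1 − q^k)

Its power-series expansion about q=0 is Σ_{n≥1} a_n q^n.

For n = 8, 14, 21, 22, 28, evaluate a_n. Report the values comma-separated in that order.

4369, 40834, 196964, 248914, 655746

q^8  k|8↦f(k): 1:1 2:16 4:256 8:4096  a_8=4369
[q^14] f(14)=38416,f(7)=2401,f(2)=16,f(1)=1 ⇒ 40834
[q^21] f(1)=1,f(3)=81,f(7)=2401,f(21)=194481 ⇒ 196964
d|22:{1,2,11,22}  Σf=1+16+14641+234256=248914
[q^28] f(1)=1,f(2)=16,f(4)=256,f(7)=2401,f(14)=38416,f(28)=614656 ⇒ 655746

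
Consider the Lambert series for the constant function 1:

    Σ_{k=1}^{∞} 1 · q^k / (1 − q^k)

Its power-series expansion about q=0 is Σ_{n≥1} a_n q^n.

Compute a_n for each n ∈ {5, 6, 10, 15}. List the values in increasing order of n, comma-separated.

n=5: 5·1 1·5  f→[1+1]=2
n=6: 6·1 3·2 2·3 1·6  f→[1+1+1+1]=4
[q^10] f(1)=1,f(2)=1,f(5)=1,f(10)=1 ⇒ 4
q^15  k|15↦f(k): 15:1 5:1 3:1 1:1  a_15=4

2, 4, 4, 4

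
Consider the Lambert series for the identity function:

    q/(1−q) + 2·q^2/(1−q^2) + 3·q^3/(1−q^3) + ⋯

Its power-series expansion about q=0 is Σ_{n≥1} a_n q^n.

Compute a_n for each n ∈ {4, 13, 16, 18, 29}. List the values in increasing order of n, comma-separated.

7, 14, 31, 39, 30

[q^4] f(4)=4,f(2)=2,f(1)=1 ⇒ 7
d|13:{1,13}  Σf=1+13=14
n=16: 16·1 8·2 4·4 2·8 1·16  f→[16+8+4+2+1]=31
n=18: 1·18 2·9 3·6 6·3 9·2 18·1  f→[1+2+3+6+9+18]=39
d|29:{1,29}  Σf=1+29=30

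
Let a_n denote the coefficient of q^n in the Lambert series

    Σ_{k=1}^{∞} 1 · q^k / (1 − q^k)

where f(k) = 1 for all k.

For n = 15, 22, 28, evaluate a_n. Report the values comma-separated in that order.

4, 4, 6

q^15  k|15↦f(k): 1:1 3:1 5:1 15:1  a_15=4
q^22  k|22↦f(k): 1:1 2:1 11:1 22:1  a_22=4
q^28  k|28↦f(k): 1:1 2:1 4:1 7:1 14:1 28:1  a_28=6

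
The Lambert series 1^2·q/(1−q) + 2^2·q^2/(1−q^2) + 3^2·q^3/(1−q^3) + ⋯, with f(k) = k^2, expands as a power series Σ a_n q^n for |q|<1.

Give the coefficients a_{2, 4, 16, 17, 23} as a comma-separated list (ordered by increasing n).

5, 21, 341, 290, 530

[q^2] f(2)=4,f(1)=1 ⇒ 5
[q^4] f(4)=16,f(2)=4,f(1)=1 ⇒ 21
q^16  k|16↦f(k): 1:1 2:4 4:16 8:64 16:256  a_16=341
[q^17] f(17)=289,f(1)=1 ⇒ 290
n=23: 1·23 23·1  f→[1+529]=530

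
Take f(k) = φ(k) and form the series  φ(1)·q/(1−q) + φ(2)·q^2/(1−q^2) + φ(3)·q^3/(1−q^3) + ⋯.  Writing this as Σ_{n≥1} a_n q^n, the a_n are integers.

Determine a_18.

q^18  k|18↦φ(k): 18:6 9:6 6:2 3:2 2:1 1:1  a_18=18

a_18 = 18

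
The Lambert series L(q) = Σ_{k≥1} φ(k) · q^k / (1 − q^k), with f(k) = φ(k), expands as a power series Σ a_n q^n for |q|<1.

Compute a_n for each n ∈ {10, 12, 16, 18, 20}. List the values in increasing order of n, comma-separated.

[q^10] φ(10)=4,φ(5)=4,φ(2)=1,φ(1)=1 ⇒ 10
[q^12] φ(12)=4,φ(6)=2,φ(4)=2,φ(3)=2,φ(2)=1,φ(1)=1 ⇒ 12
q^16  k|16↦φ(k): 1:1 2:1 4:2 8:4 16:8  a_16=16
d|18:{18,9,6,3,2,1}  Σφ=6+6+2+2+1+1=18
n=20: 1·20 2·10 4·5 5·4 10·2 20·1  φ→[1+1+2+4+4+8]=20

10, 12, 16, 18, 20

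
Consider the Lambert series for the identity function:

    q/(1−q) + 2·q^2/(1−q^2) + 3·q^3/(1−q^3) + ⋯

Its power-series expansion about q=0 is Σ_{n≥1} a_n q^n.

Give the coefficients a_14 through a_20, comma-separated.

n=14: 1·14 2·7 7·2 14·1  f→[1+2+7+14]=24
[q^15] f(15)=15,f(5)=5,f(3)=3,f(1)=1 ⇒ 24
d|16:{1,2,4,8,16}  Σf=1+2+4+8+16=31
d|17:{1,17}  Σf=1+17=18
q^18  k|18↦f(k): 18:18 9:9 6:6 3:3 2:2 1:1  a_18=39
d|19:{1,19}  Σf=1+19=20
q^20  k|20↦f(k): 1:1 2:2 4:4 5:5 10:10 20:20  a_20=42

24, 24, 31, 18, 39, 20, 42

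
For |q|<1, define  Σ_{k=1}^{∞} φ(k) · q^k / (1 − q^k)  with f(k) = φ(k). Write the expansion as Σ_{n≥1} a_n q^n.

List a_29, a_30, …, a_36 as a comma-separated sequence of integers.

q^29  k|29↦φ(k): 1:1 29:28  a_29=29
q^30  k|30↦φ(k): 1:1 2:1 3:2 5:4 6:2 10:4 15:8 30:8  a_30=30
[q^31] φ(1)=1,φ(31)=30 ⇒ 31
q^32  k|32↦φ(k): 32:16 16:8 8:4 4:2 2:1 1:1  a_32=32
[q^33] φ(33)=20,φ(11)=10,φ(3)=2,φ(1)=1 ⇒ 33
n=34: 1·34 2·17 17·2 34·1  φ→[1+1+16+16]=34
n=35: 35·1 7·5 5·7 1·35  φ→[24+6+4+1]=35
n=36: 36·1 18·2 12·3 9·4 6·6 4·9 3·12 2·18 1·36  φ→[12+6+4+6+2+2+2+1+1]=36

29, 30, 31, 32, 33, 34, 35, 36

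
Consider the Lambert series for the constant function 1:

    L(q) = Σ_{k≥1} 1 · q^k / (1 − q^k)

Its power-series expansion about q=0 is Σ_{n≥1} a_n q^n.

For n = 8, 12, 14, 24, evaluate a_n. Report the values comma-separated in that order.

4, 6, 4, 8

n=8: 8·1 4·2 2·4 1·8  f→[1+1+1+1]=4
n=12: 1·12 2·6 3·4 4·3 6·2 12·1  f→[1+1+1+1+1+1]=6
d|14:{1,2,7,14}  Σf=1+1+1+1=4
d|24:{24,12,8,6,4,3,2,1}  Σf=1+1+1+1+1+1+1+1=8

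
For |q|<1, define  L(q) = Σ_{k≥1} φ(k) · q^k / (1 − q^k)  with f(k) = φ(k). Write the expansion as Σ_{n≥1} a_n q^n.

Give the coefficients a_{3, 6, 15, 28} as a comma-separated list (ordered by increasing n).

d|3:{1,3}  Σφ=1+2=3
q^6  k|6↦φ(k): 1:1 2:1 3:2 6:2  a_6=6
[q^15] φ(1)=1,φ(3)=2,φ(5)=4,φ(15)=8 ⇒ 15
n=28: 1·28 2·14 4·7 7·4 14·2 28·1  φ→[1+1+2+6+6+12]=28

3, 6, 15, 28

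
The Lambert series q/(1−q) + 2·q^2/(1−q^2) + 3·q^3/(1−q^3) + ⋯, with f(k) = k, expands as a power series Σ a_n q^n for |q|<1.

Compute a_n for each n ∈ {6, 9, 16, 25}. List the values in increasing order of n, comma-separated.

12, 13, 31, 31

q^6  k|6↦f(k): 1:1 2:2 3:3 6:6  a_6=12
[q^9] f(9)=9,f(3)=3,f(1)=1 ⇒ 13
n=16: 1·16 2·8 4·4 8·2 16·1  f→[1+2+4+8+16]=31
q^25  k|25↦f(k): 25:25 5:5 1:1  a_25=31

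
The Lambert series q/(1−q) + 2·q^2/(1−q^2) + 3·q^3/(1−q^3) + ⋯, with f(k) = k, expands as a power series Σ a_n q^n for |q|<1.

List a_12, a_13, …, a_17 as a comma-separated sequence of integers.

28, 14, 24, 24, 31, 18

q^12  k|12↦f(k): 1:1 2:2 3:3 4:4 6:6 12:12  a_12=28
n=13: 1·13 13·1  f→[1+13]=14
[q^14] f(1)=1,f(2)=2,f(7)=7,f(14)=14 ⇒ 24
[q^15] f(1)=1,f(3)=3,f(5)=5,f(15)=15 ⇒ 24
n=16: 16·1 8·2 4·4 2·8 1·16  f→[16+8+4+2+1]=31
q^17  k|17↦f(k): 1:1 17:17  a_17=18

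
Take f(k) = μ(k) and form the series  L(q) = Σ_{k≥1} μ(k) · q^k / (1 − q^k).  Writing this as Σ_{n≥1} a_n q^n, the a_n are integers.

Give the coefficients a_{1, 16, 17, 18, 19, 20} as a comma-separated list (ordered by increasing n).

d|1:{1}  Σμ=1=1
[q^16] μ(16)=0,μ(8)=0,μ(4)=0,μ(2)=-1,μ(1)=1 ⇒ 0
d|17:{1,17}  Σμ=1+(-1)=0
n=18: 18·1 9·2 6·3 3·6 2·9 1·18  μ→[0+0+1+(-1)+(-1)+1]=0
n=19: 19·1 1·19  μ→[(-1)+1]=0
q^20  k|20↦μ(k): 1:1 2:-1 4:0 5:-1 10:1 20:0  a_20=0

1, 0, 0, 0, 0, 0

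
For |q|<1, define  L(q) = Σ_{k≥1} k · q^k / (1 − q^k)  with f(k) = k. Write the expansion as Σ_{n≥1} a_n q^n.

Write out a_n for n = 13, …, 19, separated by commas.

14, 24, 24, 31, 18, 39, 20

q^13  k|13↦f(k): 1:1 13:13  a_13=14
[q^14] f(14)=14,f(7)=7,f(2)=2,f(1)=1 ⇒ 24
d|15:{15,5,3,1}  Σf=15+5+3+1=24
d|16:{16,8,4,2,1}  Σf=16+8+4+2+1=31
d|17:{1,17}  Σf=1+17=18
[q^18] f(18)=18,f(9)=9,f(6)=6,f(3)=3,f(2)=2,f(1)=1 ⇒ 39
d|19:{1,19}  Σf=1+19=20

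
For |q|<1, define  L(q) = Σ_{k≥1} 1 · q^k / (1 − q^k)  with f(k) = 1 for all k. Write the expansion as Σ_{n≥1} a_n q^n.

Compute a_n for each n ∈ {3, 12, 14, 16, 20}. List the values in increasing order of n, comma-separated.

n=3: 3·1 1·3  f→[1+1]=2
d|12:{12,6,4,3,2,1}  Σf=1+1+1+1+1+1=6
[q^14] f(14)=1,f(7)=1,f(2)=1,f(1)=1 ⇒ 4
n=16: 16·1 8·2 4·4 2·8 1·16  f→[1+1+1+1+1]=5
d|20:{1,2,4,5,10,20}  Σf=1+1+1+1+1+1=6

2, 6, 4, 5, 6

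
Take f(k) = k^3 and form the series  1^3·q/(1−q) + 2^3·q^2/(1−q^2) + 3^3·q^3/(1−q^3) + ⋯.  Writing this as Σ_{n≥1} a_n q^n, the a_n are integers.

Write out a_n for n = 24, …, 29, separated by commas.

q^24  k|24↦f(k): 1:1 2:8 3:27 4:64 6:216 8:512 12:1728 24:13824  a_24=16380
[q^25] f(1)=1,f(5)=125,f(25)=15625 ⇒ 15751
n=26: 1·26 2·13 13·2 26·1  f→[1+8+2197+17576]=19782
[q^27] f(1)=1,f(3)=27,f(9)=729,f(27)=19683 ⇒ 20440
[q^28] f(1)=1,f(2)=8,f(4)=64,f(7)=343,f(14)=2744,f(28)=21952 ⇒ 25112
n=29: 29·1 1·29  f→[24389+1]=24390

16380, 15751, 19782, 20440, 25112, 24390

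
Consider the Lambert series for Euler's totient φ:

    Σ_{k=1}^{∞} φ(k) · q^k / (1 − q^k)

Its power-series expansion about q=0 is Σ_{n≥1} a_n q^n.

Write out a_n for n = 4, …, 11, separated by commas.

d|4:{4,2,1}  Σφ=2+1+1=4
[q^5] φ(1)=1,φ(5)=4 ⇒ 5
d|6:{6,3,2,1}  Σφ=2+2+1+1=6
[q^7] φ(1)=1,φ(7)=6 ⇒ 7
[q^8] φ(8)=4,φ(4)=2,φ(2)=1,φ(1)=1 ⇒ 8
q^9  k|9↦φ(k): 9:6 3:2 1:1  a_9=9
q^10  k|10↦φ(k): 10:4 5:4 2:1 1:1  a_10=10
[q^11] φ(1)=1,φ(11)=10 ⇒ 11

4, 5, 6, 7, 8, 9, 10, 11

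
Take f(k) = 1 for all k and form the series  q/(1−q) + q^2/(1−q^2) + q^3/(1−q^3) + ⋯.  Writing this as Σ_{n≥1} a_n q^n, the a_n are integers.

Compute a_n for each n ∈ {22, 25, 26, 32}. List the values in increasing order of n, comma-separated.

[q^22] f(1)=1,f(2)=1,f(11)=1,f(22)=1 ⇒ 4
q^25  k|25↦f(k): 25:1 5:1 1:1  a_25=3
[q^26] f(1)=1,f(2)=1,f(13)=1,f(26)=1 ⇒ 4
[q^32] f(32)=1,f(16)=1,f(8)=1,f(4)=1,f(2)=1,f(1)=1 ⇒ 6

4, 3, 4, 6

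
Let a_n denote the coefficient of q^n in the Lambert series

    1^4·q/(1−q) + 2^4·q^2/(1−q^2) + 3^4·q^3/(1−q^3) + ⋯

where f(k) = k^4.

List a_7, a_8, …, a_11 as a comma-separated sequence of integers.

2402, 4369, 6643, 10642, 14642

q^7  k|7↦f(k): 1:1 7:2401  a_7=2402
q^8  k|8↦f(k): 1:1 2:16 4:256 8:4096  a_8=4369
d|9:{9,3,1}  Σf=6561+81+1=6643
[q^10] f(10)=10000,f(5)=625,f(2)=16,f(1)=1 ⇒ 10642
d|11:{1,11}  Σf=1+14641=14642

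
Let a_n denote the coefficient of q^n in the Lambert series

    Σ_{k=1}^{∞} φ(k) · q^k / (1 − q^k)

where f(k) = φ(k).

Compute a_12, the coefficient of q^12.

q^12  k|12↦φ(k): 12:4 6:2 4:2 3:2 2:1 1:1  a_12=12

a_12 = 12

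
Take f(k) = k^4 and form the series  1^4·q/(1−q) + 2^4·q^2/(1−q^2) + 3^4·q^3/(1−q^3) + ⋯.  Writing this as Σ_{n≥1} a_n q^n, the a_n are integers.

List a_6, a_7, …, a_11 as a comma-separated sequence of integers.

q^6  k|6↦f(k): 1:1 2:16 3:81 6:1296  a_6=1394
q^7  k|7↦f(k): 7:2401 1:1  a_7=2402
q^8  k|8↦f(k): 8:4096 4:256 2:16 1:1  a_8=4369
q^9  k|9↦f(k): 9:6561 3:81 1:1  a_9=6643
n=10: 10·1 5·2 2·5 1·10  f→[10000+625+16+1]=10642
q^11  k|11↦f(k): 1:1 11:14641  a_11=14642

1394, 2402, 4369, 6643, 10642, 14642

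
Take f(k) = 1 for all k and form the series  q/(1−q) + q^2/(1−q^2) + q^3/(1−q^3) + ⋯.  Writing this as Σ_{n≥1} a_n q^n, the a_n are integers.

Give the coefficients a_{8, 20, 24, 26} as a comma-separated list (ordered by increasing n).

4, 6, 8, 4

n=8: 8·1 4·2 2·4 1·8  f→[1+1+1+1]=4
q^20  k|20↦f(k): 20:1 10:1 5:1 4:1 2:1 1:1  a_20=6
q^24  k|24↦f(k): 24:1 12:1 8:1 6:1 4:1 3:1 2:1 1:1  a_24=8
n=26: 1·26 2·13 13·2 26·1  f→[1+1+1+1]=4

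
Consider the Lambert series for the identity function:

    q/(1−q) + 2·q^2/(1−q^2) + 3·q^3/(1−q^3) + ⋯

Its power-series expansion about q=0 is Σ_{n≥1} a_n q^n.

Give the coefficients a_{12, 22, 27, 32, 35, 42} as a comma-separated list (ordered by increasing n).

d|12:{12,6,4,3,2,1}  Σf=12+6+4+3+2+1=28
n=22: 22·1 11·2 2·11 1·22  f→[22+11+2+1]=36
[q^27] f(1)=1,f(3)=3,f(9)=9,f(27)=27 ⇒ 40
n=32: 1·32 2·16 4·8 8·4 16·2 32·1  f→[1+2+4+8+16+32]=63
[q^35] f(35)=35,f(7)=7,f(5)=5,f(1)=1 ⇒ 48
d|42:{42,21,14,7,6,3,2,1}  Σf=42+21+14+7+6+3+2+1=96

28, 36, 40, 63, 48, 96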